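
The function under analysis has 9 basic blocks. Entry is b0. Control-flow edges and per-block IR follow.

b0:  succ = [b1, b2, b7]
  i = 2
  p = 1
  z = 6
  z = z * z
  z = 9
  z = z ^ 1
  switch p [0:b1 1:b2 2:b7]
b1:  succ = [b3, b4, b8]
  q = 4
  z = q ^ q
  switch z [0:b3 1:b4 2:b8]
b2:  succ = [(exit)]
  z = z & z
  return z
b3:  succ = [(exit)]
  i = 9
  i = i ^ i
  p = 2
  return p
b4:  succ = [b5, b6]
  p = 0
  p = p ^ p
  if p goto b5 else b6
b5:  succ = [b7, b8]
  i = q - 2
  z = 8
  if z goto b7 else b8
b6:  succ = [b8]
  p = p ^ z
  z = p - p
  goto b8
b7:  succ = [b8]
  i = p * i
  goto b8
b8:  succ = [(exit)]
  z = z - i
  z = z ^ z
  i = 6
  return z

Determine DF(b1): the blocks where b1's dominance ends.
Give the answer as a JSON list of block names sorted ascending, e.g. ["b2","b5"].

Answer: ["b7", "b8"]

Working:
idom tree: b1←b0 b2←b0 b3←b1 b4←b1 b5←b4 b6←b4 b7←b0 b8←b0
Dom∩ at merges:
  b7: preds {b0,b5}: {b0} ∩ {b0,b1,b4,b5} = {b0}; idom=b0
  b8: preds {b1,b5,b6,b7}: {b0,b1} ∩ {b0,b1,b4,b5} ∩ {b0,b1,b4,b6} ∩ {b0,b7} = {b0}; idom=b0

Frontier:
  b7←b0: walk · to b0
  b7←b5: walk b5→b4→b1 to b0
  b8←b1: walk b1 to b0
  b8←b5: walk b5→b4→b1 to b0
  b8←b6: walk b6→b4→b1 to b0
  b8←b7: walk b7 to b0
  b0 → ∅
  b1 → {b7,b8}
  b2 → ∅
  b3 → ∅
  b4 → {b7,b8}
  b5 → {b7,b8}
  b6 → {b8}
  b7 → {b8}
  b8 → ∅

DF(b1) = ["b7", "b8"]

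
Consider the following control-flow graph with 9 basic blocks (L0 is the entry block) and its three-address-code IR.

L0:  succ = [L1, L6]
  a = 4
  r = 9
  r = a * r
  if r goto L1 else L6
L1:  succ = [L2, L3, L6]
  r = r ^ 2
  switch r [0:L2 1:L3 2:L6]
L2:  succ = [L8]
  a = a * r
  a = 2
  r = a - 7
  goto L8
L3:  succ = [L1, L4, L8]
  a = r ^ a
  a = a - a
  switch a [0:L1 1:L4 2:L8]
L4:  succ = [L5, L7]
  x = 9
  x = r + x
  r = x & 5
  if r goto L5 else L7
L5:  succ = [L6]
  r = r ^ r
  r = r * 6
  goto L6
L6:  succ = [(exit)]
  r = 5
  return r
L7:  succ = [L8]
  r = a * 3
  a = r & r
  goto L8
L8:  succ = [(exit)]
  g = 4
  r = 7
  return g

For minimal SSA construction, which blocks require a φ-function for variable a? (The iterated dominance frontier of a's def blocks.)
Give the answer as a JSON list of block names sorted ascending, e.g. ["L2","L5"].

idom tree: L1←L0 L2←L1 L3←L1 L4←L3 L5←L4 L6←L0 L7←L4 L8←L1
Dom∩ at merges:
  L1: preds {L0,L3}: {L0} ∩ {L0,L1,L3} = {L0}; idom=L0
  L6: preds {L0,L1,L5}: {L0} ∩ {L0,L1} ∩ {L0,L1,L3,L4,L5} = {L0}; idom=L0
  L8: preds {L2,L3,L7}: {L0,L1,L2} ∩ {L0,L1,L3} ∩ {L0,L1,L3,L4,L7} = {L0,L1}; idom=L1

DF derivation:
  join L1 pred L0: · stop@L0
  join L1 pred L3: L3→L1 stop@L0
  join L6 pred L0: · stop@L0
  join L6 pred L1: L1 stop@L0
  join L6 pred L5: L5→L4→L3→L1 stop@L0
  join L8 pred L2: L2 stop@L1
  join L8 pred L3: L3 stop@L1
  join L8 pred L7: L7→L4→L3 stop@L1
  DF(L0)=∅
  DF(L1)={L1,L6}
  DF(L2)={L8}
  DF(L3)={L1,L6,L8}
  DF(L4)={L6,L8}
  DF(L5)={L6}
  DF(L6)=∅
  DF(L7)={L8}
  DF(L8)=∅

φ for a: defs {L0,L2,L3,L7}
  DF⁺ = {L1,L6,L8}

Answer: ["L1", "L6", "L8"]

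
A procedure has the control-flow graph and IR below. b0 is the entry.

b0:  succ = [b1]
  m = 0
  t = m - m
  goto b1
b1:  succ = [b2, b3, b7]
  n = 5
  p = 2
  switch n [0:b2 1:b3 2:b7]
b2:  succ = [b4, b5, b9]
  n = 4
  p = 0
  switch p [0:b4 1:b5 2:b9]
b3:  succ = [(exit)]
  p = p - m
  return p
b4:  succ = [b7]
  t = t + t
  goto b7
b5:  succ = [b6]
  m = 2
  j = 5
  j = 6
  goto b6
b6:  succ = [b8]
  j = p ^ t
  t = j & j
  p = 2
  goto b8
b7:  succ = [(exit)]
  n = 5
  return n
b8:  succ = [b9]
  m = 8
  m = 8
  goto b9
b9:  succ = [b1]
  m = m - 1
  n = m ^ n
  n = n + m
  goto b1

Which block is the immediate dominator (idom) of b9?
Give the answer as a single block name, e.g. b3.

Answer: b2

Working:
idom tree: b1←b0 b2←b1 b3←b1 b4←b2 b5←b2 b6←b5 b7←b1 b8←b6 b9←b2
Dom at joins:
  b1: preds {b0,b9}: {b0} ∩ {b0,b1,b2,b9} = {b0}; idom=b0
  b7: preds {b1,b4}: {b0,b1} ∩ {b0,b1,b2,b4} = {b0,b1}; idom=b1
  b9: preds {b2,b8}: {b0,b1,b2} ∩ {b0,b1,b2,b5,b6,b8} = {b0,b1,b2}; idom=b2

idom(b9) = b2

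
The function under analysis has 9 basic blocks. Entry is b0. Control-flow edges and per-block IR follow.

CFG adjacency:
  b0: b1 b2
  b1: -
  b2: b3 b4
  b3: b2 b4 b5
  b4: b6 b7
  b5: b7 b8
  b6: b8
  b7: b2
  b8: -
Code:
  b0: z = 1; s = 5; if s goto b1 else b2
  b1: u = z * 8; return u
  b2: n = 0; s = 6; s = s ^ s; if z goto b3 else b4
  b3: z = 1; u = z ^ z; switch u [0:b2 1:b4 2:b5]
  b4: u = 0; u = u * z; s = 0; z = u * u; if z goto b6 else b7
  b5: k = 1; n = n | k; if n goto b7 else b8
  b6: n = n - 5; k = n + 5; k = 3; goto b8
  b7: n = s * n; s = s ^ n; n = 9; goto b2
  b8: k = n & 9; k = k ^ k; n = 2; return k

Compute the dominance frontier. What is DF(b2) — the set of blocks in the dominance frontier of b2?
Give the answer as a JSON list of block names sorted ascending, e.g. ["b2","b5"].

Answer: ["b2"]

Analysis:
idom tree: b1←b0 b2←b0 b3←b2 b4←b2 b5←b3 b6←b4 b7←b2 b8←b2
Dom at joins:
  b2: preds {b0,b3,b7}: {b0} ∩ {b0,b2,b3} ∩ {b0,b2,b7} = {b0}; idom=b0
  b4: preds {b2,b3}: {b0,b2} ∩ {b0,b2,b3} = {b0,b2}; idom=b2
  b7: preds {b4,b5}: {b0,b2,b4} ∩ {b0,b2,b3,b5} = {b0,b2}; idom=b2
  b8: preds {b5,b6}: {b0,b2,b3,b5} ∩ {b0,b2,b4,b6} = {b0,b2}; idom=b2

DF derivation:
  b2←b0: walk · to b0
  b2←b3: walk b3→b2 to b0
  b2←b7: walk b7→b2 to b0
  b4←b2: walk · to b2
  b4←b3: walk b3 to b2
  b7←b4: walk b4 to b2
  b7←b5: walk b5→b3 to b2
  b8←b5: walk b5→b3 to b2
  b8←b6: walk b6→b4 to b2
  DF(b0)=∅
  DF(b1)=∅
  DF(b2)={b2}
  DF(b3)={b2,b4,b7,b8}
  DF(b4)={b7,b8}
  DF(b5)={b7,b8}
  DF(b6)={b8}
  DF(b7)={b2}
  DF(b8)=∅

DF(b2) = ["b2"]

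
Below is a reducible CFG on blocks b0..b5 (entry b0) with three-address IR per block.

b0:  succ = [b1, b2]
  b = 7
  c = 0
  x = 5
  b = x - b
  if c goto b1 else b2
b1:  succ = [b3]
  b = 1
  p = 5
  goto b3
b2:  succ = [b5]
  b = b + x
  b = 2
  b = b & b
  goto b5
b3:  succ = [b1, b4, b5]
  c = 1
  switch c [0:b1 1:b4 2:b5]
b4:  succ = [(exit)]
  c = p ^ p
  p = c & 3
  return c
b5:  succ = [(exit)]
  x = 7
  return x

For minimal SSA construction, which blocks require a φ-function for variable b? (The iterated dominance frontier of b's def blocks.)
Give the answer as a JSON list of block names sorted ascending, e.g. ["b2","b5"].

Answer: ["b1", "b5"]

Derivation:
idom tree: b1←b0 b2←b0 b3←b1 b4←b3 b5←b0
Dom∩ at merges:
  b1: preds {b0,b3}: {b0} ∩ {b0,b1,b3} = {b0}; idom=b0
  b5: preds {b2,b3}: {b0,b2} ∩ {b0,b1,b3} = {b0}; idom=b0

DF walk-up:
  join b1 pred b0: · stop@b0
  join b1 pred b3: b3→b1 stop@b0
  join b5 pred b2: b2 stop@b0
  join b5 pred b3: b3→b1 stop@b0
  b0 → ∅
  b1 → {b1,b5}
  b2 → {b5}
  b3 → {b1,b5}
  b4 → ∅
  b5 → ∅

φ for b: defs {b0,b1,b2}
  DF⁺ = {b1,b5}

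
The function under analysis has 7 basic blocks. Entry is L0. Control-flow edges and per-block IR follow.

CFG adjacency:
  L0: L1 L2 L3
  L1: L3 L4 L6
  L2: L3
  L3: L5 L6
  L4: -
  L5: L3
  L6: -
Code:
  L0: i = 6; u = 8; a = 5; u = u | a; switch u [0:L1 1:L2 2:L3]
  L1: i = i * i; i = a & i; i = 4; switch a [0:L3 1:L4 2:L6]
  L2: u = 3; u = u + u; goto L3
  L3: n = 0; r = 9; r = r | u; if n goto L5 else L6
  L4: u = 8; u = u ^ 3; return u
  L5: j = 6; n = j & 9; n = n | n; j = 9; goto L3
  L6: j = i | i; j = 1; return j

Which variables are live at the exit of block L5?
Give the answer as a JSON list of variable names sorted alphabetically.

Answer: ["i", "u"]

Working:
Block summaries:
  L0 def {a,i,u} use ∅
  L1 def {i} use {a,i}
  L2 def {u} use ∅
  L3 def {n,r} use {u}
  L4 def {u} use ∅
  L5 def {j,n} use ∅
  L6 def {j} use {i}

Liveness:
  live L0: ∅→{a,i,u}
  live L1: {a,i,u}→{i,u}
  live L2: {i}→{i,u}
  live L3: {i,u}→{i,u}
  live L4: ∅→∅
  live L5: {i,u}→{i,u}
  live L6: {i}→∅

live-out(L5) = ["i", "u"]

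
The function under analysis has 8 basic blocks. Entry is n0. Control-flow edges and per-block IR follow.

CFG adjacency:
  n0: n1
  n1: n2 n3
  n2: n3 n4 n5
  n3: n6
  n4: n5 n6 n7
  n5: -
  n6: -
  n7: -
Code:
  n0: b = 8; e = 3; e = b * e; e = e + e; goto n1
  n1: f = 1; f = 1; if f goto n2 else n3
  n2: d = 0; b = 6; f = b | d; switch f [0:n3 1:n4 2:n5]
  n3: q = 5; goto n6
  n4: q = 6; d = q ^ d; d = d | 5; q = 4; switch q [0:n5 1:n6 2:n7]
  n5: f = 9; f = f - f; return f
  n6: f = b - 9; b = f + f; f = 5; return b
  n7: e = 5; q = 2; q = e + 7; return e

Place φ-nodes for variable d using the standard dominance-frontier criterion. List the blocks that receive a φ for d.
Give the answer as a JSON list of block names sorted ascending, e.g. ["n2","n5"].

Answer: ["n3", "n5", "n6"]

Derivation:
idom tree: n1←n0 n2←n1 n3←n1 n4←n2 n5←n2 n6←n1 n7←n4
Dom∩ at merges:
  n3: preds {n1,n2}: {n0,n1} ∩ {n0,n1,n2} = {n0,n1}; idom=n1
  n5: preds {n2,n4}: {n0,n1,n2} ∩ {n0,n1,n2,n4} = {n0,n1,n2}; idom=n2
  n6: preds {n3,n4}: {n0,n1,n3} ∩ {n0,n1,n2,n4} = {n0,n1}; idom=n1

DF derivation:
  join n3 pred n1: · stop@n1
  join n3 pred n2: n2 stop@n1
  join n5 pred n2: · stop@n2
  join n5 pred n4: n4 stop@n2
  join n6 pred n3: n3 stop@n1
  join n6 pred n4: n4→n2 stop@n1
  n0 → ∅
  n1 → ∅
  n2 → {n3,n6}
  n3 → {n6}
  n4 → {n5,n6}
  n5 → ∅
  n6 → ∅
  n7 → ∅

φ for d: defs {n2,n4}
  DF⁺ = {n3,n5,n6}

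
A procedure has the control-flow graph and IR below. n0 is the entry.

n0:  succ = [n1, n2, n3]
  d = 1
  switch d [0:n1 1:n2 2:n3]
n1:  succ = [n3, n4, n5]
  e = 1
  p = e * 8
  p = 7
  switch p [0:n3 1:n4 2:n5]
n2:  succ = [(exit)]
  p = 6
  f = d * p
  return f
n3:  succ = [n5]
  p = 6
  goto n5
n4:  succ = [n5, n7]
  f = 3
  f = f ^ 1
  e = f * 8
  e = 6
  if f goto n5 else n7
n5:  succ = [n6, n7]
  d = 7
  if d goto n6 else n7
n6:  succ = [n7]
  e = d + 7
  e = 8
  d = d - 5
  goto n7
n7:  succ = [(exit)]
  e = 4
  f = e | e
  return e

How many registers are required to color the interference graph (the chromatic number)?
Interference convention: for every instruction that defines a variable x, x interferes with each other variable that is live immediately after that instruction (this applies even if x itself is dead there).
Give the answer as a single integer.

Answer: 2

Analysis:
def/use:
  n0: {d} / ∅
  n1: {e,p} / ∅
  n2: {f,p} / {d}
  n3: {p} / ∅
  n4: {e,f} / ∅
  n5: {d} / ∅
  n6: {d,e} / {d}
  n7: {e,f} / ∅

Liveness:
  n0 li=∅ lo={d}
  n1 li=∅ lo=∅
  n2 li={d} lo=∅
  n3 li=∅ lo=∅
  n4 li=∅ lo=∅
  n5 li=∅ lo={d}
  n6 li={d} lo=∅
  n7 li=∅ lo=∅

Interference:
  d↔{e,p}
  e↔{d,f}
  f↔{e}
  p↔{d}

Colouring:
  lower bound: {d,e} mutually conflict ⇒ χ ≥ 2
  assign d→r0 e→r1 f→r0 p→r1 — no edge inside a register ⇒ χ ≤ 2
  χ = 2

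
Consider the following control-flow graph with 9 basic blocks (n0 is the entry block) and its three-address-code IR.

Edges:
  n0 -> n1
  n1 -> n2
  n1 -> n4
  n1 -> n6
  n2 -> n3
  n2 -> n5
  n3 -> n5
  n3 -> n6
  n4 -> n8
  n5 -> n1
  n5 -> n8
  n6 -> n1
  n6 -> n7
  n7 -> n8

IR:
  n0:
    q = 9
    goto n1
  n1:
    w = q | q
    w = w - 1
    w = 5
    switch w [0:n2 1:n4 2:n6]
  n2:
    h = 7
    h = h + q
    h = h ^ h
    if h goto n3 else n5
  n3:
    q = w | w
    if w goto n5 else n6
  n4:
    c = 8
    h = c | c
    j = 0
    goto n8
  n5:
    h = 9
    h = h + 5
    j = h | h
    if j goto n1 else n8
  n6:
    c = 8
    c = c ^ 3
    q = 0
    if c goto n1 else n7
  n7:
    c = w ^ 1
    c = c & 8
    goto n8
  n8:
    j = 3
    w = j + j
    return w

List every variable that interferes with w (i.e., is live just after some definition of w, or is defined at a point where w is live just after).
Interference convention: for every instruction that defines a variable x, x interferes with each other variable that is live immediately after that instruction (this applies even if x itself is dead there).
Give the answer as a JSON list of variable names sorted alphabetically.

Answer: ["c", "h", "q"]

Analysis:
def/use:
  n0: {q} / ∅
  n1: {w} / {q}
  n2: {h} / {q}
  n3: {q} / {w}
  n4: {c,h,j} / ∅
  n5: {h,j} / ∅
  n6: {c,q} / ∅
  n7: {c} / {w}
  n8: {j,w} / ∅

Liveness:
  live n0: ∅→{q}
  live n1: {q}→{q,w}
  live n2: {q,w}→{q,w}
  live n3: {w}→{q,w}
  live n4: ∅→∅
  live n5: {q}→{q}
  live n6: {w}→{q,w}
  live n7: {w}→∅
  live n8: ∅→∅

Conflict graph:
  c — {q,w}
  h — {q,w}
  j — {q}
  q — {c,h,j,w}
  w — {c,h,q}

N(w) = ["c", "h", "q"]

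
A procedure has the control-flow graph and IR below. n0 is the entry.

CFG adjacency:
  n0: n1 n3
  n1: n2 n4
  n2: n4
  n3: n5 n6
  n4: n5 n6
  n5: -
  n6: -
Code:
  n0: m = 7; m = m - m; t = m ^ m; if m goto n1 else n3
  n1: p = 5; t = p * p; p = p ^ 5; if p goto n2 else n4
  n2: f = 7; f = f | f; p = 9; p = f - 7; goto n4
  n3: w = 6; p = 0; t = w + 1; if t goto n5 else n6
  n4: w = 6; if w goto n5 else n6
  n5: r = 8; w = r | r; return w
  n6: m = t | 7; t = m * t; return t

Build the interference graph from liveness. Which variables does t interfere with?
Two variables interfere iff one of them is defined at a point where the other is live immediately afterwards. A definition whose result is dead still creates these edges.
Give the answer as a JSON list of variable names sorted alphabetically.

Answer: ["f", "m", "p", "w"]

Analysis:
def/use:
  n0: def={m,t} ue=∅
  n1: def={p,t} ue=∅
  n2: def={f,p} ue=∅
  n3: def={p,t,w} ue=∅
  n4: def={w} ue=∅
  n5: def={r,w} ue=∅
  n6: def={m,t} ue={t}

Liveness:
  n0 li=∅ lo=∅
  n1 li=∅ lo={t}
  n2 li={t} lo={t}
  n3 li=∅ lo={t}
  n4 li={t} lo={t}
  n5 li=∅ lo=∅
  n6 li={t} lo=∅

Interfere edges:
  f: {p,t}
  m: {t}
  p: {f,t,w}
  r: ∅
  t: {f,m,p,w}
  w: {p,t}

N(t) = ["f", "m", "p", "w"]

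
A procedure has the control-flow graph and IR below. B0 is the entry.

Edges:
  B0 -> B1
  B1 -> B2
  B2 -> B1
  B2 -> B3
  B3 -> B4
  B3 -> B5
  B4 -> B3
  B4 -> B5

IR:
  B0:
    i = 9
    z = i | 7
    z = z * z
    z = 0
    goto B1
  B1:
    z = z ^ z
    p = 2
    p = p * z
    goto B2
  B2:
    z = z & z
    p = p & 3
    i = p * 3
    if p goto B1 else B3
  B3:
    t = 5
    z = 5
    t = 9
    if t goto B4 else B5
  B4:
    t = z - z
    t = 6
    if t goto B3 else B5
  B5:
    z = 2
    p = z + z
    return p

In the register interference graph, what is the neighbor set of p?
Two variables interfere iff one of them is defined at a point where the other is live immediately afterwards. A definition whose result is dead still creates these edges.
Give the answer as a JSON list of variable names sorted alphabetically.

Answer: ["i", "z"]

Derivation:
Per-block:
  B0 def {i,z} use ∅
  B1 def {p,z} use {z}
  B2 def {i,p,z} use {p,z}
  B3 def {t,z} use ∅
  B4 def {t} use {z}
  B5 def {p,z} use ∅

Live sets:
  B0 li=∅ lo={z}
  B1 li={z} lo={p,z}
  B2 li={p,z} lo={z}
  B3 li=∅ lo={z}
  B4 li={z} lo=∅
  B5 li=∅ lo=∅

Interfere edges:
  i — {p,z}
  p — {i,z}
  t — {z}
  z — {i,p,t}

N(p) = ["i", "z"]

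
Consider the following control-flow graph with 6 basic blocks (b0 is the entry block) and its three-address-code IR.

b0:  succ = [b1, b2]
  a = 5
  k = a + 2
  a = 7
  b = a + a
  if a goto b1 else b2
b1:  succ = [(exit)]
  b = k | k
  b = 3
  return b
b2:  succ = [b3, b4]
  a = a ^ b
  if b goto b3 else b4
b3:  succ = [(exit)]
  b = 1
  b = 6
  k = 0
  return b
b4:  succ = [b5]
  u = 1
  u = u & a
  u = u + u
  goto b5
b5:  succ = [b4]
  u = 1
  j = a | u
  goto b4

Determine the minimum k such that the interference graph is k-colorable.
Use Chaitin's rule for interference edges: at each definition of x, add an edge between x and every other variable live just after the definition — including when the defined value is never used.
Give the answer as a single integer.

Per-block:
  b0: {a,b,k} / ∅
  b1: {b} / {k}
  b2: {a} / {a,b}
  b3: {b,k} / ∅
  b4: {u} / {a}
  b5: {j,u} / {a}

Backward fixpoint:
  b0: in=∅ out={a,b,k}
  b1: in={k} out=∅
  b2: in={a,b} out={a}
  b3: in=∅ out=∅
  b4: in={a} out={a}
  b5: in={a} out={a}

Interference:
  a↔{b,j,k,u}
  b↔{a,k}
  j↔{a}
  k↔{a,b}
  u↔{a}

Chromatic number:
  clique {a,b,k} ⇒ need ≥ 3
  assign a→R0 b→R1 j→R1 k→R2 u→R1 — no edge inside a register ⇒ χ ≤ 3
  χ = 3

Answer: 3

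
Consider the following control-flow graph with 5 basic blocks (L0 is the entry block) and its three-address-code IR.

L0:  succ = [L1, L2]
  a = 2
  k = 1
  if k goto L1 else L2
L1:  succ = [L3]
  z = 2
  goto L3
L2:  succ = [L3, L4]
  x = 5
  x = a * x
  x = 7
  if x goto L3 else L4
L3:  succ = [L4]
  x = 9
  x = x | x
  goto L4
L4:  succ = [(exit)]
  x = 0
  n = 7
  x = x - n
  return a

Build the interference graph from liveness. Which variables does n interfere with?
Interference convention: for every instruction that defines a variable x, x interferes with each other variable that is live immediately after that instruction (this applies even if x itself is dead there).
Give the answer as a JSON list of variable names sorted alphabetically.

Answer: ["a", "x"]

Analysis:
Block summaries:
  L0: def={a,k} ue=∅
  L1: def={z} ue=∅
  L2: def={x} ue={a}
  L3: def={x} ue=∅
  L4: def={n,x} ue={a}

Liveness:
  L0 li=∅ lo={a}
  L1 li={a} lo={a}
  L2 li={a} lo={a}
  L3 li={a} lo={a}
  L4 li={a} lo=∅

Conflict graph:
  a — {k,n,x,z}
  k — {a}
  n — {a,x}
  x — {a,n}
  z — {a}

N(n) = ["a", "x"]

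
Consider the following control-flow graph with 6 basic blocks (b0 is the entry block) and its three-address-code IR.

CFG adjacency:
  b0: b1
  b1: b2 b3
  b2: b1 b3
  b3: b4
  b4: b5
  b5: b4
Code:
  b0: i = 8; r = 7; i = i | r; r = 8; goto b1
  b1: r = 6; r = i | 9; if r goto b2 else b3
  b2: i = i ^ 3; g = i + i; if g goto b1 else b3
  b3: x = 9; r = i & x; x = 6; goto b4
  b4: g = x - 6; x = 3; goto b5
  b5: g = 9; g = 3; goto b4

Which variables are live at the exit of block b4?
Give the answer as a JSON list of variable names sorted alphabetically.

Answer: ["x"]

Derivation:
def/use:
  b0 def {i,r} use ∅
  b1 def {r} use {i}
  b2 def {g,i} use {i}
  b3 def {r,x} use {i}
  b4 def {g,x} use {x}
  b5 def {g} use ∅

Liveness:
  live b0: ∅→{i}
  live b1: {i}→{i}
  live b2: {i}→{i}
  live b3: {i}→{x}
  live b4: {x}→{x}
  live b5: {x}→{x}

live-out(b4) = ["x"]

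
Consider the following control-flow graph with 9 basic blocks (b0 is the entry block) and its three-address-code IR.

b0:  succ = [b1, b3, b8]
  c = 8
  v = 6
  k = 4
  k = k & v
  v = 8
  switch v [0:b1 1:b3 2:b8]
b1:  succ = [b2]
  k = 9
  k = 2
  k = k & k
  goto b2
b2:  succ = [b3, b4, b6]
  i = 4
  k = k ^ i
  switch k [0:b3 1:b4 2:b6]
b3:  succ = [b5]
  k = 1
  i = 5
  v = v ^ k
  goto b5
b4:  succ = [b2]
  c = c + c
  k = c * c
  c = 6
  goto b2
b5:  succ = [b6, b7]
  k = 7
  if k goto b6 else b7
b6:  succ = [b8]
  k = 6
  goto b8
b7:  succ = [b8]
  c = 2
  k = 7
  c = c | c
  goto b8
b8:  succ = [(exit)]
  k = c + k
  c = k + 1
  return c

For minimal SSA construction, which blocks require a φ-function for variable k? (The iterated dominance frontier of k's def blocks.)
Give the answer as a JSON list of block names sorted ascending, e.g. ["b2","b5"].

idom tree: b1←b0 b2←b1 b3←b0 b4←b2 b5←b3 b6←b0 b7←b5 b8←b0
Dom∩ at merges:
  b2: preds {b1,b4}: {b0,b1} ∩ {b0,b1,b2,b4} = {b0,b1}; idom=b1
  b3: preds {b0,b2}: {b0} ∩ {b0,b1,b2} = {b0}; idom=b0
  b6: preds {b2,b5}: {b0,b1,b2} ∩ {b0,b3,b5} = {b0}; idom=b0
  b8: preds {b0,b6,b7}: {b0} ∩ {b0,b6} ∩ {b0,b3,b5,b7} = {b0}; idom=b0

Frontier:
  join b2 pred b1: · stop@b1
  join b2 pred b4: b4→b2 stop@b1
  join b3 pred b0: · stop@b0
  join b3 pred b2: b2→b1 stop@b0
  join b6 pred b2: b2→b1 stop@b0
  join b6 pred b5: b5→b3 stop@b0
  join b8 pred b0: · stop@b0
  join b8 pred b6: b6 stop@b0
  join b8 pred b7: b7→b5→b3 stop@b0
  b0: DF=∅
  b1: DF={b3,b6}
  b2: DF={b2,b3,b6}
  b3: DF={b6,b8}
  b4: DF={b2}
  b5: DF={b6,b8}
  b6: DF={b8}
  b7: DF={b8}
  b8: DF=∅

φ for k: defs {b0,b1,b2,b3,b4,b5,b6,b7,b8}
  DF⁺ = {b2,b3,b6,b8}

Answer: ["b2", "b3", "b6", "b8"]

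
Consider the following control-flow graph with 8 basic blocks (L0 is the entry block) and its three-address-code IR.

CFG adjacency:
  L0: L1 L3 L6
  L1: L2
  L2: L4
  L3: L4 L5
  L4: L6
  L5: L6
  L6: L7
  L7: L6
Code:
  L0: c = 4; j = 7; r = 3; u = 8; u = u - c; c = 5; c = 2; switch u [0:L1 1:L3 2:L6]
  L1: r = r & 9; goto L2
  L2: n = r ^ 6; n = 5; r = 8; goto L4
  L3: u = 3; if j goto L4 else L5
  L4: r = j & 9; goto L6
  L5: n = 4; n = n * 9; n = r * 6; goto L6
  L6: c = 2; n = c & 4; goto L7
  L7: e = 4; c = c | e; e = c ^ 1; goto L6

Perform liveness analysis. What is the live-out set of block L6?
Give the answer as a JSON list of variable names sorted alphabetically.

Per-block:
  L0 def {c,j,r,u} use ∅
  L1 def {r} use {r}
  L2 def {n,r} use {r}
  L3 def {u} use {j}
  L4 def {r} use {j}
  L5 def {n} use {r}
  L6 def {c,n} use ∅
  L7 def {c,e} use {c}

Liveness:
  live L0: ∅→{j,r}
  live L1: {j,r}→{j,r}
  live L2: {j,r}→{j}
  live L3: {j,r}→{j,r}
  live L4: {j}→∅
  live L5: {r}→∅
  live L6: ∅→{c}
  live L7: {c}→∅

live-out(L6) = ["c"]

Answer: ["c"]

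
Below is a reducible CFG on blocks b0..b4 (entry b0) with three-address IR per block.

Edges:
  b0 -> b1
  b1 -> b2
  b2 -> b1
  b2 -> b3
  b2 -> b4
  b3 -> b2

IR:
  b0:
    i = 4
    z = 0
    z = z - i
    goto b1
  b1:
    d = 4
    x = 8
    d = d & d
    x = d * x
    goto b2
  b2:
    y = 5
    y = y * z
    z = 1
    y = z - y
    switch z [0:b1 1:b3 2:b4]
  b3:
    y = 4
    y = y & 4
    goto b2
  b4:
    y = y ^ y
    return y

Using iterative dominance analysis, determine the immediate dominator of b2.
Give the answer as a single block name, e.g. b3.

idom tree: b1←b0 b2←b1 b3←b2 b4←b2
Join-block Dom:
  b1: preds {b0,b2}: {b0} ∩ {b0,b1,b2} = {b0}; idom=b0
  b2: preds {b1,b3}: {b0,b1} ∩ {b0,b1,b2,b3} = {b0,b1}; idom=b1

idom(b2) = b1

Answer: b1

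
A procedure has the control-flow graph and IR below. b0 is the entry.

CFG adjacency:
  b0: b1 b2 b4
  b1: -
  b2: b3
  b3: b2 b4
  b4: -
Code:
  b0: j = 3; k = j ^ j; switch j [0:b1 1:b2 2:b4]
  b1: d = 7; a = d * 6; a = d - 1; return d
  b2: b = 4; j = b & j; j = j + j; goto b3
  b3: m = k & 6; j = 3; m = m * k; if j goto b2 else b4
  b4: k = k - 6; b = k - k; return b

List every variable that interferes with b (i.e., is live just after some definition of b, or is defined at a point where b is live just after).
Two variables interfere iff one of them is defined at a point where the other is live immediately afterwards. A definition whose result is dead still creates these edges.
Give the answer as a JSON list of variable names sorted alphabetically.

Per-block:
  b0: {j,k} / ∅
  b1: {a,d} / ∅
  b2: {b,j} / {j}
  b3: {j,m} / {k}
  b4: {b,k} / {k}

Live sets:
  live b0: ∅→{j,k}
  live b1: ∅→∅
  live b2: {j,k}→{k}
  live b3: {k}→{j,k}
  live b4: {k}→∅

Conflict graph:
  a: {d}
  b: {j,k}
  d: {a}
  j: {b,k,m}
  k: {b,j,m}
  m: {j,k}

N(b) = ["j", "k"]

Answer: ["j", "k"]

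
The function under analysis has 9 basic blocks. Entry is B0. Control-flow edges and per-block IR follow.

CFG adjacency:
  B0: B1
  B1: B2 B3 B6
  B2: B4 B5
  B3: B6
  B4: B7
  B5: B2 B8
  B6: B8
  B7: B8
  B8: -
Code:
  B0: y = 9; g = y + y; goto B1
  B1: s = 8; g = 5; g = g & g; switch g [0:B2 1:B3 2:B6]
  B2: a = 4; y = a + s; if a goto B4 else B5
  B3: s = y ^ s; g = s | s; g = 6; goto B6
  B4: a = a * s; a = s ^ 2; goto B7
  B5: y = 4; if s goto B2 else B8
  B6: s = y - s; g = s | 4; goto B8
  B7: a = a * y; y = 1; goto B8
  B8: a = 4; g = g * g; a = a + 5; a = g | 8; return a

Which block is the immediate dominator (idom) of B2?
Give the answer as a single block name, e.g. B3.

Answer: B1

Derivation:
idom tree: B1←B0 B2←B1 B3←B1 B4←B2 B5←B2 B6←B1 B7←B4 B8←B1
Join-block Dom:
  B2: preds {B1,B5}: {B0,B1} ∩ {B0,B1,B2,B5} = {B0,B1}; idom=B1
  B6: preds {B1,B3}: {B0,B1} ∩ {B0,B1,B3} = {B0,B1}; idom=B1
  B8: preds {B5,B6,B7}: {B0,B1,B2,B5} ∩ {B0,B1,B6} ∩ {B0,B1,B2,B4,B7} = {B0,B1}; idom=B1

idom(B2) = B1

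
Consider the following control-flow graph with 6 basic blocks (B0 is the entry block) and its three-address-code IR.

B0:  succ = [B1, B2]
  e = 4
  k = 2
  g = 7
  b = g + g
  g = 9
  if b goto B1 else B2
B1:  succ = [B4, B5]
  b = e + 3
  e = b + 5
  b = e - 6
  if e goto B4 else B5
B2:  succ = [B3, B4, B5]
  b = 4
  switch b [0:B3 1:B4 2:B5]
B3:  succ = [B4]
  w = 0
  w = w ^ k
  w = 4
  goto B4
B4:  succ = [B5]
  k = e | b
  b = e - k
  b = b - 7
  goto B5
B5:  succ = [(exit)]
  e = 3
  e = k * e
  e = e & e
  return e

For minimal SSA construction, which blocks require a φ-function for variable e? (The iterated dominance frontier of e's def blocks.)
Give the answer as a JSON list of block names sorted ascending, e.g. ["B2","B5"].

Answer: ["B4", "B5"]

Working:
idom tree: B1←B0 B2←B0 B3←B2 B4←B0 B5←B0
Join-block Dom:
  B4: preds {B1,B2,B3}: {B0,B1} ∩ {B0,B2} ∩ {B0,B2,B3} = {B0}; idom=B0
  B5: preds {B1,B2,B4}: {B0,B1} ∩ {B0,B2} ∩ {B0,B4} = {B0}; idom=B0

DF derivation:
  B4←B1: walk B1 to B0
  B4←B2: walk B2 to B0
  B4←B3: walk B3→B2 to B0
  B5←B1: walk B1 to B0
  B5←B2: walk B2 to B0
  B5←B4: walk B4 to B0
  B0 → ∅
  B1 → {B4,B5}
  B2 → {B4,B5}
  B3 → {B4}
  B4 → {B5}
  B5 → ∅

φ for e: defs {B0,B1,B5}
  DF⁺ = {B4,B5}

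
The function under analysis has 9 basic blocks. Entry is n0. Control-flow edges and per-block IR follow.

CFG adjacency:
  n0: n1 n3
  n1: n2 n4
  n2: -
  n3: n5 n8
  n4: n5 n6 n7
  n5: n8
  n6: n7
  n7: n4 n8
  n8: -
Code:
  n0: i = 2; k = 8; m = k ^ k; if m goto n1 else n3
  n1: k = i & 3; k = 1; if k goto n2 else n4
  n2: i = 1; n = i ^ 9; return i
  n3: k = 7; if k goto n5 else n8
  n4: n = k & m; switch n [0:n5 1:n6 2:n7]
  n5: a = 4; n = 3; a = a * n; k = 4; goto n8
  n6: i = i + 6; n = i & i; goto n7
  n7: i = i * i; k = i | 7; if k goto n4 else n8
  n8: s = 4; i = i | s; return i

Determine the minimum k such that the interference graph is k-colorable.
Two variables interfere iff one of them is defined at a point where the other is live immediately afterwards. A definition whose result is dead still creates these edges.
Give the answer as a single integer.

Per-block:
  n0: {i,k,m} / ∅
  n1: {k} / {i}
  n2: {i,n} / ∅
  n3: {k} / ∅
  n4: {n} / {k,m}
  n5: {a,k,n} / ∅
  n6: {i,n} / {i}
  n7: {i,k} / {i}
  n8: {i,s} / {i}

Liveness:
  n0: in=∅ out={i,m}
  n1: in={i,m} out={i,k,m}
  n2: in=∅ out=∅
  n3: in={i} out={i}
  n4: in={i,k,m} out={i,m}
  n5: in={i} out={i}
  n6: in={i,m} out={i,m}
  n7: in={i,m} out={i,k,m}
  n8: in={i} out=∅

Conflict graph:
  a: {i,n}
  i: {a,k,m,n,s}
  k: {i,m}
  m: {i,k,n}
  n: {a,i,m}
  s: {i}

Registers:
  clique {a,i,n} ⇒ need ≥ 3
  3-colouring: R0={i}  R1={a,m,s}  R2={k,n}
  χ = 3

Answer: 3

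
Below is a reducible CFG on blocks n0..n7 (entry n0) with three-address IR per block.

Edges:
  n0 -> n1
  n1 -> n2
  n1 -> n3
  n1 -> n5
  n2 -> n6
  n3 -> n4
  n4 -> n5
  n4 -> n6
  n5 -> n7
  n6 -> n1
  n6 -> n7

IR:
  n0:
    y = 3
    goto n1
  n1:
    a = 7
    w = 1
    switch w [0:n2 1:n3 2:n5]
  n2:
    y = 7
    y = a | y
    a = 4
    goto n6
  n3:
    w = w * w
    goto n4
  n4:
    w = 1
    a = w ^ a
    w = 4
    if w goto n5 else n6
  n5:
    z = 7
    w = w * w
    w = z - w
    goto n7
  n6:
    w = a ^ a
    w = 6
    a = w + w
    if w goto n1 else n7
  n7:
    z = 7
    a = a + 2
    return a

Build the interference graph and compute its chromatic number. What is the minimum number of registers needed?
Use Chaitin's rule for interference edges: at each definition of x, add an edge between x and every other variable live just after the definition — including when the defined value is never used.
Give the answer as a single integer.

Answer: 3

Working:
def/use:
  n0: def={y} ue=∅
  n1: def={a,w} ue=∅
  n2: def={a,y} ue={a}
  n3: def={w} ue={w}
  n4: def={a,w} ue={a}
  n5: def={w,z} ue={w}
  n6: def={a,w} ue={a}
  n7: def={a,z} ue={a}

Liveness:
  live n0: ∅→∅
  live n1: ∅→{a,w}
  live n2: {a}→{a}
  live n3: {a,w}→{a}
  live n4: {a}→{a,w}
  live n5: {a,w}→{a}
  live n6: {a}→{a}
  live n7: {a}→∅

Conflict graph:
  a — {w,y,z}
  w — {a,z}
  y — {a}
  z — {a,w}

Chromatic number:
  {a,w,z} pairwise interfere (3-clique) ⇒ χ ≥ 3
  3-colouring: r0={a}  r1={w,y}  r2={z}
  χ = 3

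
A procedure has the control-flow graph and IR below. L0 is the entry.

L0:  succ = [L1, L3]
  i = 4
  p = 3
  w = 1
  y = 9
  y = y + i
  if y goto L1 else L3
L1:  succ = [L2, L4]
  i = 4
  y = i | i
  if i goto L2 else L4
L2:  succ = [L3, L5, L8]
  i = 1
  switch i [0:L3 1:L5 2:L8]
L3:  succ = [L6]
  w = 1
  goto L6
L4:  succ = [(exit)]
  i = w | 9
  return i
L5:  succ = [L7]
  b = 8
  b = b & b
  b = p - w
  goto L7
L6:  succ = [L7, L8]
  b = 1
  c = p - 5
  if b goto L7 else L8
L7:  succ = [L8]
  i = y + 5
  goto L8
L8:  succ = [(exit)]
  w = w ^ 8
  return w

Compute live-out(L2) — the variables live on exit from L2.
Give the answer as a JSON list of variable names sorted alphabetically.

Block summaries:
  L0 def {i,p,w,y} use ∅
  L1 def {i,y} use ∅
  L2 def {i} use ∅
  L3 def {w} use ∅
  L4 def {i} use {w}
  L5 def {b} use {p,w}
  L6 def {b,c} use {p}
  L7 def {i} use {y}
  L8 def {w} use {w}

Backward fixpoint:
  live L0: ∅→{p,w,y}
  live L1: {p,w}→{p,w,y}
  live L2: {p,w,y}→{p,w,y}
  live L3: {p,y}→{p,w,y}
  live L4: {w}→∅
  live L5: {p,w,y}→{w,y}
  live L6: {p,w,y}→{w,y}
  live L7: {w,y}→{w}
  live L8: {w}→∅

live-out(L2) = ["p", "w", "y"]

Answer: ["p", "w", "y"]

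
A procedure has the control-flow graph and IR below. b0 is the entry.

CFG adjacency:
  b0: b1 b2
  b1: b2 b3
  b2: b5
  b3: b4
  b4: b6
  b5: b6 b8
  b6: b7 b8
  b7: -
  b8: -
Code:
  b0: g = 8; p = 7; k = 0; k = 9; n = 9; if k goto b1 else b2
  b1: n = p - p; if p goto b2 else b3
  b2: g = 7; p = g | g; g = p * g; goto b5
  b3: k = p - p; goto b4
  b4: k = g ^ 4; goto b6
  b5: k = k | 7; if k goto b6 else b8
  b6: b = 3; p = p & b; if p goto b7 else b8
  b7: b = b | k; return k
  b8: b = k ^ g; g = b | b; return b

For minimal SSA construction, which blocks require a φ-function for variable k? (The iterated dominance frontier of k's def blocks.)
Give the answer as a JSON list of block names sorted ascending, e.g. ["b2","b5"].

idom tree: b1←b0 b2←b0 b3←b1 b4←b3 b5←b2 b6←b0 b7←b6 b8←b0
Dom at joins:
  b2: preds {b0,b1}: {b0} ∩ {b0,b1} = {b0}; idom=b0
  b6: preds {b4,b5}: {b0,b1,b3,b4} ∩ {b0,b2,b5} = {b0}; idom=b0
  b8: preds {b5,b6}: {b0,b2,b5} ∩ {b0,b6} = {b0}; idom=b0

DF walk-up:
  b2←b0: walk · to b0
  b2←b1: walk b1 to b0
  b6←b4: walk b4→b3→b1 to b0
  b6←b5: walk b5→b2 to b0
  b8←b5: walk b5→b2 to b0
  b8←b6: walk b6 to b0
  b0 → ∅
  b1 → {b2,b6}
  b2 → {b6,b8}
  b3 → {b6}
  b4 → {b6}
  b5 → {b6,b8}
  b6 → {b8}
  b7 → ∅
  b8 → ∅

φ for k: defs {b0,b3,b4,b5}
  DF⁺ = {b6,b8}

Answer: ["b6", "b8"]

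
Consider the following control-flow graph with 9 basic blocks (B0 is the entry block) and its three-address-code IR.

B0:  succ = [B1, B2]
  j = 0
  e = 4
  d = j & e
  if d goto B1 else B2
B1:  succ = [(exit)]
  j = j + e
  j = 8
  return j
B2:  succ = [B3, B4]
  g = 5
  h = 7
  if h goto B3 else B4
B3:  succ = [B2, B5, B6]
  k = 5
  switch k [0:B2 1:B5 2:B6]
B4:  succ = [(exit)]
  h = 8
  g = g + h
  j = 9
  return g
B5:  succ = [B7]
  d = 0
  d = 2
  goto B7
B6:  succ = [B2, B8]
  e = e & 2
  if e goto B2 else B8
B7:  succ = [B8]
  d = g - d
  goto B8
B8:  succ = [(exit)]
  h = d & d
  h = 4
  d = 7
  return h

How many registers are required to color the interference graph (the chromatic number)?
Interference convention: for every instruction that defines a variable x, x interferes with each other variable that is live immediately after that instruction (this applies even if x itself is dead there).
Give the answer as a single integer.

Block summaries:
  B0: {d,e,j} / ∅
  B1: {j} / {e,j}
  B2: {g,h} / ∅
  B3: {k} / ∅
  B4: {g,h,j} / {g}
  B5: {d} / ∅
  B6: {e} / {e}
  B7: {d} / {d,g}
  B8: {d,h} / {d}

Liveness:
  live B0: ∅→{d,e,j}
  live B1: {e,j}→∅
  live B2: {d,e}→{d,e,g}
  live B3: {d,e,g}→{d,e,g}
  live B4: {g}→∅
  live B5: {g}→{d,g}
  live B6: {d,e}→{d,e}
  live B7: {d,g}→{d}
  live B8: {d}→∅

Conflict graph:
  d — {e,g,h,j,k}
  e — {d,g,h,j,k}
  g — {d,e,h,j,k}
  h — {d,e,g}
  j — {d,e,g}
  k — {d,e,g}

Colouring:
  lower bound: {d,e,g,h} mutually conflict ⇒ χ ≥ 4
  4-colouring: r0={d}  r1={e}  r2={g}  r3={h,j,k}
  χ = 4

Answer: 4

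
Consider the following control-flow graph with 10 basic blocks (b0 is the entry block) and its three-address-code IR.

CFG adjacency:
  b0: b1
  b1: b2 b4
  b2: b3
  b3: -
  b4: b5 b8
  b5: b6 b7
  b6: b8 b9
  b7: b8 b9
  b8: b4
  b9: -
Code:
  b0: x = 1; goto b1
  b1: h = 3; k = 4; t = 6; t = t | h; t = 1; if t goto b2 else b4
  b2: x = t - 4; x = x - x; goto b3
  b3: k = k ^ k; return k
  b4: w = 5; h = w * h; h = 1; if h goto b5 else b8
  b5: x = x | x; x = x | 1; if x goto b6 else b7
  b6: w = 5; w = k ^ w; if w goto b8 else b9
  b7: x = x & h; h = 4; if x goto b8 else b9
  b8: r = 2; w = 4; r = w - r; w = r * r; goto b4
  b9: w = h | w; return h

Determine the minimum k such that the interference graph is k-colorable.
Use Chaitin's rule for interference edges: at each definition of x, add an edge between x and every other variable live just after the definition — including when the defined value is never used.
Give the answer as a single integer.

Answer: 5

Derivation:
Per-block:
  b0: {x} / ∅
  b1: {h,k,t} / ∅
  b2: {x} / {t}
  b3: {k} / {k}
  b4: {h,w} / {h}
  b5: {x} / {x}
  b6: {w} / {k}
  b7: {h,x} / {h,x}
  b8: {r,w} / ∅
  b9: {w} / {h,w}

Liveness:
  b0: in=∅ out={x}
  b1: in={x} out={h,k,t,x}
  b2: in={k,t} out={k}
  b3: in={k} out=∅
  b4: in={h,k,x} out={h,k,w,x}
  b5: in={h,k,w,x} out={h,k,w,x}
  b6: in={h,k,x} out={h,k,w,x}
  b7: in={h,k,w,x} out={h,k,w,x}
  b8: in={h,k,x} out={h,k,x}
  b9: in={h,w} out=∅

Interference:
  h — {k,r,t,w,x}
  k — {h,r,t,w,x}
  r — {h,k,w,x}
  t — {h,k,x}
  w — {h,k,r,x}
  x — {h,k,r,t,w}

Chromatic number:
  clique {h,k,r,w,x} ⇒ need ≥ 5
  assign h→c0 k→c1 r→c3 t→c3 w→c4 x→c2 — no edge inside a register ⇒ χ ≤ 5
  χ = 5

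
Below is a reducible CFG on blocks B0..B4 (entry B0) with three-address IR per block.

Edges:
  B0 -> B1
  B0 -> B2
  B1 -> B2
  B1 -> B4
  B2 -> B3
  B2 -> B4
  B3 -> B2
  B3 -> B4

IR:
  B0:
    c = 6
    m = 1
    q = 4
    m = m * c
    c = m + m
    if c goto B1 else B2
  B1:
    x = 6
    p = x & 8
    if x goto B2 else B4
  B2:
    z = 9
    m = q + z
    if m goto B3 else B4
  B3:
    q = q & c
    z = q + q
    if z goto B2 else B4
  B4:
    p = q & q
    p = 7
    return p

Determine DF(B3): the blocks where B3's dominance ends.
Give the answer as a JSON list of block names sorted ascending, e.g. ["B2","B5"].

idom tree: B1←B0 B2←B0 B3←B2 B4←B0
Dom∩ at merges:
  B2: preds {B0,B1,B3}: {B0} ∩ {B0,B1} ∩ {B0,B2,B3} = {B0}; idom=B0
  B4: preds {B1,B2,B3}: {B0,B1} ∩ {B0,B2} ∩ {B0,B2,B3} = {B0}; idom=B0

Frontier:
  B2←B0: walk · to B0
  B2←B1: walk B1 to B0
  B2←B3: walk B3→B2 to B0
  B4←B1: walk B1 to B0
  B4←B2: walk B2 to B0
  B4←B3: walk B3→B2 to B0
  B0 → ∅
  B1 → {B2,B4}
  B2 → {B2,B4}
  B3 → {B2,B4}
  B4 → ∅

DF(B3) = ["B2", "B4"]

Answer: ["B2", "B4"]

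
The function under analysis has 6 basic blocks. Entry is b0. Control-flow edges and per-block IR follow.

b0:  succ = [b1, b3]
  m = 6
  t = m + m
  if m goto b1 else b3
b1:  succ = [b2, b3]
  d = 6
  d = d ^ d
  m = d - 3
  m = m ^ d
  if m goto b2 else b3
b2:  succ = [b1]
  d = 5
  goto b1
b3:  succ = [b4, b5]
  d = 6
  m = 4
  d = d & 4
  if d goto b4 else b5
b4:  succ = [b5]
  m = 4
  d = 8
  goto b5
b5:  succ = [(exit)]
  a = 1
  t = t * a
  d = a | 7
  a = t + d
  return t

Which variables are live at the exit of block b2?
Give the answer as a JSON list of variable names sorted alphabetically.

Answer: ["t"]

Working:
Block summaries:
  b0: def={m,t} ue=∅
  b1: def={d,m} ue=∅
  b2: def={d} ue=∅
  b3: def={d,m} ue=∅
  b4: def={d,m} ue=∅
  b5: def={a,d,t} ue={t}

Live sets:
  b0: in=∅ out={t}
  b1: in={t} out={t}
  b2: in={t} out={t}
  b3: in={t} out={t}
  b4: in={t} out={t}
  b5: in={t} out=∅

live-out(b2) = ["t"]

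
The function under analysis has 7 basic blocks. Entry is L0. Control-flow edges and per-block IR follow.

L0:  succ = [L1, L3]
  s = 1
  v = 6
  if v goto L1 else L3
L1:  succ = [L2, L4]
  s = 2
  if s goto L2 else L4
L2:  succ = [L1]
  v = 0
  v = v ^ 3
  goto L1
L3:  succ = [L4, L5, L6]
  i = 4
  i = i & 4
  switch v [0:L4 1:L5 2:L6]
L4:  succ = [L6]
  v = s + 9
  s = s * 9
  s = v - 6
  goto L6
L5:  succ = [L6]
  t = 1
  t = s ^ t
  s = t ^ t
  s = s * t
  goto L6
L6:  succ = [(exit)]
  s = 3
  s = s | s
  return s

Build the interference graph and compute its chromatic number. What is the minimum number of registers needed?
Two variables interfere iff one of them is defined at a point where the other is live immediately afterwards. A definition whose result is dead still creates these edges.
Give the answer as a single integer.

Per-block:
  L0 def {s,v} use ∅
  L1 def {s} use ∅
  L2 def {v} use ∅
  L3 def {i} use {v}
  L4 def {s,v} use {s}
  L5 def {s,t} use {s}
  L6 def {s} use ∅

Liveness:
  L0 li=∅ lo={s,v}
  L1 li=∅ lo={s}
  L2 li=∅ lo=∅
  L3 li={s,v} lo={s}
  L4 li={s} lo=∅
  L5 li={s} lo=∅
  L6 li=∅ lo=∅

Interference:
  i: {s,v}
  s: {i,t,v}
  t: {s}
  v: {i,s}

Registers:
  {i,s,v} pairwise interfere (3-clique) ⇒ χ ≥ 3
  3-colouring: r0={s}  r1={i,t}  r2={v}
  χ = 3

Answer: 3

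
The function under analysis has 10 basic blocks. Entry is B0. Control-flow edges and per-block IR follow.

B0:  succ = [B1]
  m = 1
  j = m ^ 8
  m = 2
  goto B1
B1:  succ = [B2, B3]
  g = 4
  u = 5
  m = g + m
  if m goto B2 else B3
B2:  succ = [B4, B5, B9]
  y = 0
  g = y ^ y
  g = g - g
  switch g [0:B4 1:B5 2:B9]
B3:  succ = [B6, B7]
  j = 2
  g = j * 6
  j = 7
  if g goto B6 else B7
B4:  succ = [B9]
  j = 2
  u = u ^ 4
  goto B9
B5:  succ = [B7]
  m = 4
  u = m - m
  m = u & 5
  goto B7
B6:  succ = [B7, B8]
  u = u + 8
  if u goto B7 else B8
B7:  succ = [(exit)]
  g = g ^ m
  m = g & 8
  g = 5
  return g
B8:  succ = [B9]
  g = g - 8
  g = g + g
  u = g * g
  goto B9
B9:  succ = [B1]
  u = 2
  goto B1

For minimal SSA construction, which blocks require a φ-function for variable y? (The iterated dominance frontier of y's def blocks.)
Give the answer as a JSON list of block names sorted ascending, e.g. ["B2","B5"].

idom tree: B1←B0 B2←B1 B3←B1 B4←B2 B5←B2 B6←B3 B7←B1 B8←B6 B9←B1
Dom∩ at merges:
  B1: preds {B0,B9}: {B0} ∩ {B0,B1,B9} = {B0}; idom=B0
  B7: preds {B3,B5,B6}: {B0,B1,B3} ∩ {B0,B1,B2,B5} ∩ {B0,B1,B3,B6} = {B0,B1}; idom=B1
  B9: preds {B2,B4,B8}: {B0,B1,B2} ∩ {B0,B1,B2,B4} ∩ {B0,B1,B3,B6,B8} = {B0,B1}; idom=B1

Frontier:
  join B1 pred B0: · stop@B0
  join B1 pred B9: B9→B1 stop@B0
  join B7 pred B3: B3 stop@B1
  join B7 pred B5: B5→B2 stop@B1
  join B7 pred B6: B6→B3 stop@B1
  join B9 pred B2: B2 stop@B1
  join B9 pred B4: B4→B2 stop@B1
  join B9 pred B8: B8→B6→B3 stop@B1
  B0: DF=∅
  B1: DF={B1}
  B2: DF={B7,B9}
  B3: DF={B7,B9}
  B4: DF={B9}
  B5: DF={B7}
  B6: DF={B7,B9}
  B7: DF=∅
  B8: DF={B9}
  B9: DF={B1}

φ for y: defs {B2}
  DF⁺ = {B1,B7,B9}

Answer: ["B1", "B7", "B9"]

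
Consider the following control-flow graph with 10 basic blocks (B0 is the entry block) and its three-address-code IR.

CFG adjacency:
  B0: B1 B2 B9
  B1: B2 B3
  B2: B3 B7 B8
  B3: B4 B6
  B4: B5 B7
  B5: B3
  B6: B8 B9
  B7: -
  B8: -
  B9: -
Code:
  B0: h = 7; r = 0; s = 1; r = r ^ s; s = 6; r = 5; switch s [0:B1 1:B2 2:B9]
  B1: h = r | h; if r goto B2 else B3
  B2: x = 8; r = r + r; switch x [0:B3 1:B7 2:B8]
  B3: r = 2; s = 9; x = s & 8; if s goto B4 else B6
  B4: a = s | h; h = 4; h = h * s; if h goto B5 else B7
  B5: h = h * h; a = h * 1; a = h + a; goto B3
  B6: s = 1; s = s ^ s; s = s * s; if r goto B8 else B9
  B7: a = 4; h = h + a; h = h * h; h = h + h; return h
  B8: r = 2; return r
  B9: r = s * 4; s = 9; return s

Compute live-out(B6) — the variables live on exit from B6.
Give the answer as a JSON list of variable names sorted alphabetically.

Block summaries:
  B0: def={h,r,s} ue=∅
  B1: def={h} ue={h,r}
  B2: def={r,x} ue={r}
  B3: def={r,s,x} ue=∅
  B4: def={a,h} ue={h,s}
  B5: def={a,h} ue={h}
  B6: def={s} ue={r}
  B7: def={a,h} ue={h}
  B8: def={r} ue=∅
  B9: def={r,s} ue={s}

Live sets:
  B0 li=∅ lo={h,r,s}
  B1 li={h,r} lo={h,r}
  B2 li={h,r} lo={h}
  B3 li={h} lo={h,r,s}
  B4 li={h,s} lo={h}
  B5 li={h} lo={h}
  B6 li={r} lo={s}
  B7 li={h} lo=∅
  B8 li=∅ lo=∅
  B9 li={s} lo=∅

live-out(B6) = ["s"]

Answer: ["s"]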